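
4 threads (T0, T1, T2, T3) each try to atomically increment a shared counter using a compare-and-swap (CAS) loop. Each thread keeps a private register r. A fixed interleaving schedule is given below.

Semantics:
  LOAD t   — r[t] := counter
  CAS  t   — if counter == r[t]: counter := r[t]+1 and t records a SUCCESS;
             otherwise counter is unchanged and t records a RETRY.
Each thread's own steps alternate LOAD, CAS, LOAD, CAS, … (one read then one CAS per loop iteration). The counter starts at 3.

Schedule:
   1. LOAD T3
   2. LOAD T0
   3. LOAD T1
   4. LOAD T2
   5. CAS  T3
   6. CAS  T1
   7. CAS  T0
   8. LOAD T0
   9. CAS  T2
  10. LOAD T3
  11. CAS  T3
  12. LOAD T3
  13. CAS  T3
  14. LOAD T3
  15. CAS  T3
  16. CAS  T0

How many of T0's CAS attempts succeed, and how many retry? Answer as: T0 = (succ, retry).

[1] T3.load  rd  (counter 3, T3.r 3)
[2] T0.load  rd  (counter 3, T0.r 3)
[3] T1.load  rd  (counter 3, T1.r 3)
[4] T2.load  rd  (counter 3, T2.r 3)
[5] T3.cas  hit  (counter 4, T3.r 3)
[6] T1.cas  miss  (counter 4, T1.r 3)
[7] T0.cas  miss  (counter 4, T0.r 3)
[8] T0.load  rd  (counter 4, T0.r 4)
[9] T2.cas  miss  (counter 4, T2.r 3)
[10] T3.load  rd  (counter 4, T3.r 4)
[11] T3.cas  hit  (counter 5, T3.r 4)
[12] T3.load  rd  (counter 5, T3.r 5)
[13] T3.cas  hit  (counter 6, T3.r 5)
[14] T3.load  rd  (counter 6, T3.r 6)
[15] T3.cas  hit  (counter 7, T3.r 6)
[16] T0.cas  miss  (counter 7, T0.r 4)

T0 = (0, 2)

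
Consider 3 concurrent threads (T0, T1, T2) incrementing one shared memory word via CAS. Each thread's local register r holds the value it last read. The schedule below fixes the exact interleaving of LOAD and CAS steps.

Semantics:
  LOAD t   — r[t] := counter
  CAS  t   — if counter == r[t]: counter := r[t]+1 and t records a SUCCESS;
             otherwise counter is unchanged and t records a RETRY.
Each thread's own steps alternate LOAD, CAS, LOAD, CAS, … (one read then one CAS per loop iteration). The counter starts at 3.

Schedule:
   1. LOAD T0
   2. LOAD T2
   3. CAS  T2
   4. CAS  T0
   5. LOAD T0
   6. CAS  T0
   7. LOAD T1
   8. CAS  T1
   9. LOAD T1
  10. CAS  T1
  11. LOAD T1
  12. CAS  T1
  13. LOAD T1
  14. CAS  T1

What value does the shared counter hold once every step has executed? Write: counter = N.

[1] T0.load  rd  (counter 3, T0.r 3)
[2] T2.load  rd  (counter 3, T2.r 3)
[3] T2.cas  hit  (counter 4, T2.r 3)
[4] T0.cas  miss  (counter 4, T0.r 3)
[5] T0.load  rd  (counter 4, T0.r 4)
[6] T0.cas  hit  (counter 5, T0.r 4)
[7] T1.load  rd  (counter 5, T1.r 5)
[8] T1.cas  hit  (counter 6, T1.r 5)
[9] T1.load  rd  (counter 6, T1.r 6)
[10] T1.cas  hit  (counter 7, T1.r 6)
[11] T1.load  rd  (counter 7, T1.r 7)
[12] T1.cas  hit  (counter 8, T1.r 7)
[13] T1.load  rd  (counter 8, T1.r 8)
[14] T1.cas  hit  (counter 9, T1.r 8)

counter = 9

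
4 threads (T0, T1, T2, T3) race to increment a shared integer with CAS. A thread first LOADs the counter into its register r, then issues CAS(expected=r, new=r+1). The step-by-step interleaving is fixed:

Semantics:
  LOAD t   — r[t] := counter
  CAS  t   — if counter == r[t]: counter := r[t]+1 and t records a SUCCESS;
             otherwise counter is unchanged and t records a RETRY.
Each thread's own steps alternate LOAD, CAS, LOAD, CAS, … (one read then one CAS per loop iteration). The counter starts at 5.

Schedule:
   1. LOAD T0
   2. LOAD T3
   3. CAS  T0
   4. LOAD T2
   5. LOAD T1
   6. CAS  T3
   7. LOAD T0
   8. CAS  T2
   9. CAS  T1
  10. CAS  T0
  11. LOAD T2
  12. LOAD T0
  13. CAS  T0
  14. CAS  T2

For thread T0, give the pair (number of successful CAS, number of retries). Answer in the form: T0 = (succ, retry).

T0 = (2, 1)

T0 LOAD — after: cnt=5, r=5 — load
T3 LOAD — after: cnt=5, r=5 — load
T0 CAS — after: cnt=6, r=5 — ok
T2 LOAD — after: cnt=6, r=6 — load
T1 LOAD — after: cnt=6, r=6 — load
T3 CAS — after: cnt=6, r=5 — retry
T0 LOAD — after: cnt=6, r=6 — load
T2 CAS — after: cnt=7, r=6 — ok
T1 CAS — after: cnt=7, r=6 — retry
T0 CAS — after: cnt=7, r=6 — retry
T2 LOAD — after: cnt=7, r=7 — load
T0 LOAD — after: cnt=7, r=7 — load
T0 CAS — after: cnt=8, r=7 — ok
T2 CAS — after: cnt=8, r=7 — retry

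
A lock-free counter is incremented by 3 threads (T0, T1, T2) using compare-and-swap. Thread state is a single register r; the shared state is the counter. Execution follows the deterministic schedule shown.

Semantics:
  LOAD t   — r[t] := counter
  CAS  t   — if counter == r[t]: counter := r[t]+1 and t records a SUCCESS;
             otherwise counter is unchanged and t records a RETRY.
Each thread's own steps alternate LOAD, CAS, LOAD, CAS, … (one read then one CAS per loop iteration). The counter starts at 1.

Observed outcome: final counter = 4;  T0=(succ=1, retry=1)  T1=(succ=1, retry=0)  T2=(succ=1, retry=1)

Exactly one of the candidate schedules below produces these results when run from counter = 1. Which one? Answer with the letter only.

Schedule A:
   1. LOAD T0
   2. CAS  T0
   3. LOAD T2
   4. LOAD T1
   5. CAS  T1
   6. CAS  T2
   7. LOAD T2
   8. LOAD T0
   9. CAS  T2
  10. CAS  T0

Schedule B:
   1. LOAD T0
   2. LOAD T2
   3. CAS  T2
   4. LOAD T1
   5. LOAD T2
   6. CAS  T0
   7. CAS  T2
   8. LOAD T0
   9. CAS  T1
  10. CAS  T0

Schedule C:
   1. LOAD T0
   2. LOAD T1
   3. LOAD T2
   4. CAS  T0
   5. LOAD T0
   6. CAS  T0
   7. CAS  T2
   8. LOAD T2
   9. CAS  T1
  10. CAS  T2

Run A:
#1 T0 reads 1
#2 T0 CAS(1→2) writes; counter now 2
#3 T2 reads 2
#4 T1 reads 2
#5 T1 CAS(2→3) writes; counter now 3
#6 T2 CAS(2→3) fails; counter now 3
#7 T2 reads 3
#8 T0 reads 3
#9 T2 CAS(3→4) writes; counter now 4
#10 T0 CAS(3→4) fails; counter now 4

A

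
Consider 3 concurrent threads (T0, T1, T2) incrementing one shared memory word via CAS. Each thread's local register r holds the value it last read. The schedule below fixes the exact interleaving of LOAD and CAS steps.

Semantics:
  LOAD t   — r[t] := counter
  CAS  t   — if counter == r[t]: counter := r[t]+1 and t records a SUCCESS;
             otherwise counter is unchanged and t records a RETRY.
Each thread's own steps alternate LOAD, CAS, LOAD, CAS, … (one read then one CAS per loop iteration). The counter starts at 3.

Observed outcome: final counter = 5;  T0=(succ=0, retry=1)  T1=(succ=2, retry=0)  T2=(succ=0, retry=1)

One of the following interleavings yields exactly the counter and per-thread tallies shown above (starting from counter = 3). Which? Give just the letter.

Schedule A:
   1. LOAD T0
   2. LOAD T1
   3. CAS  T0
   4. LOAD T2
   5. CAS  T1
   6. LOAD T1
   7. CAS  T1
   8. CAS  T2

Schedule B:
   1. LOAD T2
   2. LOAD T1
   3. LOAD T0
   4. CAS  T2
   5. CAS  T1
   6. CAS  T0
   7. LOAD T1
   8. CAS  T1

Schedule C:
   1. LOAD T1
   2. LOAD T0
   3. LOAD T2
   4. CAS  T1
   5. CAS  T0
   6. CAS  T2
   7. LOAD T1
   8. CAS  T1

Simulating candidate C:
1. LOAD T1 → mem=3 r[T1]=3 [LOAD]
2. LOAD T0 → mem=3 r[T0]=3 [LOAD]
3. LOAD T2 → mem=3 r[T2]=3 [LOAD]
4. CAS T1 → mem=4 r[T1]=3 [OK]
5. CAS T0 → mem=4 r[T0]=3 [RETRY]
6. CAS T2 → mem=4 r[T2]=3 [RETRY]
7. LOAD T1 → mem=4 r[T1]=4 [LOAD]
8. CAS T1 → mem=5 r[T1]=4 [OK]

C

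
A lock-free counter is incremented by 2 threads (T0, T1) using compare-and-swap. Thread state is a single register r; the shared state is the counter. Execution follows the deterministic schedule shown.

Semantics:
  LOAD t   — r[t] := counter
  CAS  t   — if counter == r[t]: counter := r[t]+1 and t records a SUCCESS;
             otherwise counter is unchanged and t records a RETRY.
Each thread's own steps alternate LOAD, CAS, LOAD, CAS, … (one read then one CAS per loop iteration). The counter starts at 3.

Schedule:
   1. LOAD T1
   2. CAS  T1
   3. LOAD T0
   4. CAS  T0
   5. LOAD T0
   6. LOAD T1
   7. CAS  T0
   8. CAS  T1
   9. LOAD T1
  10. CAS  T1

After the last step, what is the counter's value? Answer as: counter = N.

counter = 7

[1] T1.load  rd  (counter 3, T1.r 3)
[2] T1.cas  hit  (counter 4, T1.r 3)
[3] T0.load  rd  (counter 4, T0.r 4)
[4] T0.cas  hit  (counter 5, T0.r 4)
[5] T0.load  rd  (counter 5, T0.r 5)
[6] T1.load  rd  (counter 5, T1.r 5)
[7] T0.cas  hit  (counter 6, T0.r 5)
[8] T1.cas  miss  (counter 6, T1.r 5)
[9] T1.load  rd  (counter 6, T1.r 6)
[10] T1.cas  hit  (counter 7, T1.r 6)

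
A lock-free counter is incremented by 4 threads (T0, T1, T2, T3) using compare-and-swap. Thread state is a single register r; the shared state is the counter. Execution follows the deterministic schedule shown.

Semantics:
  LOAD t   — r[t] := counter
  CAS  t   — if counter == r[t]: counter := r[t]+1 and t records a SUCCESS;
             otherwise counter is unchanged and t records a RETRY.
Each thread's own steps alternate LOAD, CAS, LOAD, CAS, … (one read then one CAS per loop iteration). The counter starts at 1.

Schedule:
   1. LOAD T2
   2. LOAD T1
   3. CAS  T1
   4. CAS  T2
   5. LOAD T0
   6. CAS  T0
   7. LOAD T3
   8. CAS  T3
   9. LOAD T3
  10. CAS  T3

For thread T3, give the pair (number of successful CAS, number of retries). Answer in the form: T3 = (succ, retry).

T3 = (2, 0)

T2 LOAD — after: cnt=1, r=1 — load
T1 LOAD — after: cnt=1, r=1 — load
T1 CAS — after: cnt=2, r=1 — ok
T2 CAS — after: cnt=2, r=1 — retry
T0 LOAD — after: cnt=2, r=2 — load
T0 CAS — after: cnt=3, r=2 — ok
T3 LOAD — after: cnt=3, r=3 — load
T3 CAS — after: cnt=4, r=3 — ok
T3 LOAD — after: cnt=4, r=4 — load
T3 CAS — after: cnt=5, r=4 — ok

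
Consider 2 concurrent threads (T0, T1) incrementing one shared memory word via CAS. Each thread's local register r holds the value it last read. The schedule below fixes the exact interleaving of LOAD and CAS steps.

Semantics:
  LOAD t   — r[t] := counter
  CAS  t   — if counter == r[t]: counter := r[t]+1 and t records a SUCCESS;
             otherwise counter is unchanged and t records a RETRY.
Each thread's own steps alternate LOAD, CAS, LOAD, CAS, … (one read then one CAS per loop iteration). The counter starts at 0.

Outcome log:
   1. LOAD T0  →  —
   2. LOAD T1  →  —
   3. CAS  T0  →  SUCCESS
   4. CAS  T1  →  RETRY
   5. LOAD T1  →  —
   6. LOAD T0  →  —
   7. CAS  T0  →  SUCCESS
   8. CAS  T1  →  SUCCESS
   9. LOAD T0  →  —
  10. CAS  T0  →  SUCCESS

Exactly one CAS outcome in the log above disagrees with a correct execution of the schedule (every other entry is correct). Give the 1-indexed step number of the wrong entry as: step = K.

Correct run:
T0 LOAD — after: cnt=0, r=0 — load
T1 LOAD — after: cnt=0, r=0 — load
T0 CAS — after: cnt=1, r=0 — ok
T1 CAS — after: cnt=1, r=0 — retry
T1 LOAD — after: cnt=1, r=1 — load
T0 LOAD — after: cnt=1, r=1 — load
T0 CAS — after: cnt=2, r=1 — ok
T1 CAS — after: cnt=2, r=1 — retry
T0 LOAD — after: cnt=2, r=2 — load
T0 CAS — after: cnt=3, r=2 — ok
Flip is step 8.

step = 8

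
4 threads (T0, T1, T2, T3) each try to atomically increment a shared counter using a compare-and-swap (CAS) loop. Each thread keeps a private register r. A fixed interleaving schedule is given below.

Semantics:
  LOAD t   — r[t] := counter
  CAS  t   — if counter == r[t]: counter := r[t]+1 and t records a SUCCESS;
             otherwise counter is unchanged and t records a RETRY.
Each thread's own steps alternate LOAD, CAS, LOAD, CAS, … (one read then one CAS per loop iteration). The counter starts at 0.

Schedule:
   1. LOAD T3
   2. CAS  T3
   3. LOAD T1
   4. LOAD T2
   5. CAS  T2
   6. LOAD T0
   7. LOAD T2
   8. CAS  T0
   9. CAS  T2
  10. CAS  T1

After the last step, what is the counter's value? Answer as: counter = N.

counter = 3

[1] T3.load  rd  (counter 0, T3.r 0)
[2] T3.cas  hit  (counter 1, T3.r 0)
[3] T1.load  rd  (counter 1, T1.r 1)
[4] T2.load  rd  (counter 1, T2.r 1)
[5] T2.cas  hit  (counter 2, T2.r 1)
[6] T0.load  rd  (counter 2, T0.r 2)
[7] T2.load  rd  (counter 2, T2.r 2)
[8] T0.cas  hit  (counter 3, T0.r 2)
[9] T2.cas  miss  (counter 3, T2.r 2)
[10] T1.cas  miss  (counter 3, T1.r 1)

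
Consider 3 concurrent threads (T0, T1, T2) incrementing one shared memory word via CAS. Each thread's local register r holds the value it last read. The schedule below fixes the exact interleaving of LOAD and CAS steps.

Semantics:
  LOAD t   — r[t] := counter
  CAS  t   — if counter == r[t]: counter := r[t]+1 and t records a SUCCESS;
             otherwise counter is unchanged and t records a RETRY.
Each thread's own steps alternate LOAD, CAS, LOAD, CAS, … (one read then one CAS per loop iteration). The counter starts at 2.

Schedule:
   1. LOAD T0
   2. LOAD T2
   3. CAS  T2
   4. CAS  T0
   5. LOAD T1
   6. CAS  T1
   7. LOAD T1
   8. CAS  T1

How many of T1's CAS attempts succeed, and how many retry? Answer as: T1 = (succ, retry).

#1 T0 reads 2
#2 T2 reads 2
#3 T2 CAS(2→3) writes; counter now 3
#4 T0 CAS(2→3) fails; counter now 3
#5 T1 reads 3
#6 T1 CAS(3→4) writes; counter now 4
#7 T1 reads 4
#8 T1 CAS(4→5) writes; counter now 5

T1 = (2, 0)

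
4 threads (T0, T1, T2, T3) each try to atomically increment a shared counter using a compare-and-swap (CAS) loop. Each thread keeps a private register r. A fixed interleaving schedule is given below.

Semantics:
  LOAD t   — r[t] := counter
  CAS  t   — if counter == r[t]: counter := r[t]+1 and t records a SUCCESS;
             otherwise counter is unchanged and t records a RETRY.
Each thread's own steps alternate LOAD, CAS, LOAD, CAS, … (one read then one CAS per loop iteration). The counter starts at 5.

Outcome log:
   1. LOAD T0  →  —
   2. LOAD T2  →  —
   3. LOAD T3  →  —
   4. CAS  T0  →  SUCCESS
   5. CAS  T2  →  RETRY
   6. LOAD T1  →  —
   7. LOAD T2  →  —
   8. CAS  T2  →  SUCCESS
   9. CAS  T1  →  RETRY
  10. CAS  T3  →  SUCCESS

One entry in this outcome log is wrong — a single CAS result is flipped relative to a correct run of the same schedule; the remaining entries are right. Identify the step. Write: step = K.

Re-executing:
[1] T0.load  rd  (counter 5, T0.r 5)
[2] T2.load  rd  (counter 5, T2.r 5)
[3] T3.load  rd  (counter 5, T3.r 5)
[4] T0.cas  hit  (counter 6, T0.r 5)
[5] T2.cas  miss  (counter 6, T2.r 5)
[6] T1.load  rd  (counter 6, T1.r 6)
[7] T2.load  rd  (counter 6, T2.r 6)
[8] T2.cas  hit  (counter 7, T2.r 6)
[9] T1.cas  miss  (counter 7, T1.r 6)
[10] T3.cas  miss  (counter 7, T3.r 5)
Log disagrees first at step 10.

step = 10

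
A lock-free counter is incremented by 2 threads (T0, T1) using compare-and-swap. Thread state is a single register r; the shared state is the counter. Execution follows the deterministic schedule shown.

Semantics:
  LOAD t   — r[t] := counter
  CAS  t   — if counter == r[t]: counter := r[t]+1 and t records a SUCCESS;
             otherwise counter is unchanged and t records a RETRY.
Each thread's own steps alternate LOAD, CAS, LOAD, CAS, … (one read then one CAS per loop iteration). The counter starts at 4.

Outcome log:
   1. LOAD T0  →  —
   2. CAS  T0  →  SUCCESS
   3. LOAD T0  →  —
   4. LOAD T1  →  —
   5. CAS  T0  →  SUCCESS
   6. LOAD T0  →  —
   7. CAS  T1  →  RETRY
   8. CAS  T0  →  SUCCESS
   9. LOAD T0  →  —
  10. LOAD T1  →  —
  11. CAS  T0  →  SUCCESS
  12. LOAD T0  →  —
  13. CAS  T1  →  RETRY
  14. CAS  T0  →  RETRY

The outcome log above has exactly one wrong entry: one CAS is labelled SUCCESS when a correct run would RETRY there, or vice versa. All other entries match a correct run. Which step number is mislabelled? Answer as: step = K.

step = 14

Reference trace:
T0 LOAD — after: cnt=4, r=4 — load
T0 CAS — after: cnt=5, r=4 — ok
T0 LOAD — after: cnt=5, r=5 — load
T1 LOAD — after: cnt=5, r=5 — load
T0 CAS — after: cnt=6, r=5 — ok
T0 LOAD — after: cnt=6, r=6 — load
T1 CAS — after: cnt=6, r=5 — retry
T0 CAS — after: cnt=7, r=6 — ok
T0 LOAD — after: cnt=7, r=7 — load
T1 LOAD — after: cnt=7, r=7 — load
T0 CAS — after: cnt=8, r=7 — ok
T0 LOAD — after: cnt=8, r=8 — load
T1 CAS — after: cnt=8, r=7 — retry
T0 CAS — after: cnt=9, r=8 — ok
Log disagrees first at step 14.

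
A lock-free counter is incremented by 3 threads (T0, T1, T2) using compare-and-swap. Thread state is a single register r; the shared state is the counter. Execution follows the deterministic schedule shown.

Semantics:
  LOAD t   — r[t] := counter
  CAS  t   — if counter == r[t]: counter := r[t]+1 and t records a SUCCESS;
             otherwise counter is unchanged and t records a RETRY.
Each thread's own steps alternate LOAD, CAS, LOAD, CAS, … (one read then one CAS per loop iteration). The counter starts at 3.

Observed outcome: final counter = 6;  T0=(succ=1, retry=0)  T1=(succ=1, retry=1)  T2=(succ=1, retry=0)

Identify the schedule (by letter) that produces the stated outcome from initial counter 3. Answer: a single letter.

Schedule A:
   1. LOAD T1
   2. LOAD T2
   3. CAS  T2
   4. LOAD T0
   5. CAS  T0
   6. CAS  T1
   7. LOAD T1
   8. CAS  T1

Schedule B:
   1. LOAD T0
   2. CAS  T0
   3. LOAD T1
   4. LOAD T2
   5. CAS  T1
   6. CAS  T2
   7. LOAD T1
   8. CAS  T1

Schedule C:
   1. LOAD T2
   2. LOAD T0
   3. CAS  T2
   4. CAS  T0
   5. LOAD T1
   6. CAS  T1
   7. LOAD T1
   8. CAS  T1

Run A:
T1 LOAD — after: cnt=3, r=3 — load
T2 LOAD — after: cnt=3, r=3 — load
T2 CAS — after: cnt=4, r=3 — ok
T0 LOAD — after: cnt=4, r=4 — load
T0 CAS — after: cnt=5, r=4 — ok
T1 CAS — after: cnt=5, r=3 — retry
T1 LOAD — after: cnt=5, r=5 — load
T1 CAS — after: cnt=6, r=5 — ok

A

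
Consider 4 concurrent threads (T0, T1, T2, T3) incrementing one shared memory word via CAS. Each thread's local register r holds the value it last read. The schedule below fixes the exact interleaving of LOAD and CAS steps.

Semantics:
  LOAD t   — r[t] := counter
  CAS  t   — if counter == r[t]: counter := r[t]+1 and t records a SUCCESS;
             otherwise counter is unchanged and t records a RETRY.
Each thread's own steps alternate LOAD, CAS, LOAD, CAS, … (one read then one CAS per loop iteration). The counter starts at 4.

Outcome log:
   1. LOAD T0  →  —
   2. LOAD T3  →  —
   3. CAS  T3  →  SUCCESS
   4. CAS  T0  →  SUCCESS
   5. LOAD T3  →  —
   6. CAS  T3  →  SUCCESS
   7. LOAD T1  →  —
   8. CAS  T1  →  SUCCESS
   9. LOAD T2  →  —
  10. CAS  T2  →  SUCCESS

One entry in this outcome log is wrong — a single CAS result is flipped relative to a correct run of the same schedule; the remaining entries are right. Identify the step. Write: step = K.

step = 4

Correct run:
1. LOAD T0 → mem=4 r[T0]=4 [LOAD]
2. LOAD T3 → mem=4 r[T3]=4 [LOAD]
3. CAS T3 → mem=5 r[T3]=4 [OK]
4. CAS T0 → mem=5 r[T0]=4 [RETRY]
5. LOAD T3 → mem=5 r[T3]=5 [LOAD]
6. CAS T3 → mem=6 r[T3]=5 [OK]
7. LOAD T1 → mem=6 r[T1]=6 [LOAD]
8. CAS T1 → mem=7 r[T1]=6 [OK]
9. LOAD T2 → mem=7 r[T2]=7 [LOAD]
10. CAS T2 → mem=8 r[T2]=7 [OK]
Flip is step 4.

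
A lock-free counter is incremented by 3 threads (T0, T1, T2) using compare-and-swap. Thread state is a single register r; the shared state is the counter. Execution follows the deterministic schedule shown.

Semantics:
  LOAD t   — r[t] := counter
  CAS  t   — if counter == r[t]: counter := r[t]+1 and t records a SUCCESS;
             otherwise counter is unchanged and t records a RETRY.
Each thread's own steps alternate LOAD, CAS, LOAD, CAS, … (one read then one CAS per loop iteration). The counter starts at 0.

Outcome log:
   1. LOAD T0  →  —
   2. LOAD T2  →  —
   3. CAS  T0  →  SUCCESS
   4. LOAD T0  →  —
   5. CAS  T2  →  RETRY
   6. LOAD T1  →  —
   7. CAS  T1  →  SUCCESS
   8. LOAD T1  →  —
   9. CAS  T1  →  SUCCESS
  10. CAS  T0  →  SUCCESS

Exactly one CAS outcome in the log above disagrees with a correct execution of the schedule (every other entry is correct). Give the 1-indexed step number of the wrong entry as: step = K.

step = 10

Correct run:
[1] T0.load  rd  (counter 0, T0.r 0)
[2] T2.load  rd  (counter 0, T2.r 0)
[3] T0.cas  hit  (counter 1, T0.r 0)
[4] T0.load  rd  (counter 1, T0.r 1)
[5] T2.cas  miss  (counter 1, T2.r 0)
[6] T1.load  rd  (counter 1, T1.r 1)
[7] T1.cas  hit  (counter 2, T1.r 1)
[8] T1.load  rd  (counter 2, T1.r 2)
[9] T1.cas  hit  (counter 3, T1.r 2)
[10] T0.cas  miss  (counter 3, T0.r 1)
Flip is step 10.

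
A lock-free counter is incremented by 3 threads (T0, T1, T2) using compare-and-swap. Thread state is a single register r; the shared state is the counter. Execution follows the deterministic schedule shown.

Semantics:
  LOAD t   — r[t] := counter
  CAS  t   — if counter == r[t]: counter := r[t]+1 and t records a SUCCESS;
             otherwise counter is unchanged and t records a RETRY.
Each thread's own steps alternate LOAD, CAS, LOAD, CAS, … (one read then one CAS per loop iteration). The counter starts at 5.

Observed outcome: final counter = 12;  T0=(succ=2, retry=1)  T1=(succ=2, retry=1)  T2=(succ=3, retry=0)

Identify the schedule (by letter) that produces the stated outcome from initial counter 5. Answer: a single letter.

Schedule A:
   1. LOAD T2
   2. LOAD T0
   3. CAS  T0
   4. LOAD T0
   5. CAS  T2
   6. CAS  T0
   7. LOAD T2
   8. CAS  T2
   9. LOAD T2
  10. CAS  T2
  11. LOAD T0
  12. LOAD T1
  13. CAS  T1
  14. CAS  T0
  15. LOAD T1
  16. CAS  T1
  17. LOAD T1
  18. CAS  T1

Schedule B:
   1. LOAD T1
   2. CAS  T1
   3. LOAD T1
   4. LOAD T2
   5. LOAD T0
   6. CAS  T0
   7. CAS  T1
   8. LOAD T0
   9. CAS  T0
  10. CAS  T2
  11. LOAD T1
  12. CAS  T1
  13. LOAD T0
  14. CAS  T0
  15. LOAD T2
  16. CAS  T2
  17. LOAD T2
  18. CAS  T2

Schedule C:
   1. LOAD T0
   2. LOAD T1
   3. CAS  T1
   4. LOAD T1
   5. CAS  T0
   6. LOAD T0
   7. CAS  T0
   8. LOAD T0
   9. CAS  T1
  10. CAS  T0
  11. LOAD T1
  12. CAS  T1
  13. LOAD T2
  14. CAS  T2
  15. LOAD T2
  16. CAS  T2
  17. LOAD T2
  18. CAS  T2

C

Simulating candidate C:
   1) LOAD T0:  M=5  r_T0=5
   2) LOAD T1:  M=5  r_T1=5
   3) CAS  T1:  M=6  r_T1=5 ✓
   4) LOAD T1:  M=6  r_T1=6
   5) CAS  T0:  M=6  r_T0=5 ✗
   6) LOAD T0:  M=6  r_T0=6
   7) CAS  T0:  M=7  r_T0=6 ✓
   8) LOAD T0:  M=7  r_T0=7
   9) CAS  T1:  M=7  r_T1=6 ✗
  10) CAS  T0:  M=8  r_T0=7 ✓
  11) LOAD T1:  M=8  r_T1=8
  12) CAS  T1:  M=9  r_T1=8 ✓
  13) LOAD T2:  M=9  r_T2=9
  14) CAS  T2:  M=10  r_T2=9 ✓
  15) LOAD T2:  M=10  r_T2=10
  16) CAS  T2:  M=11  r_T2=10 ✓
  17) LOAD T2:  M=11  r_T2=11
  18) CAS  T2:  M=12  r_T2=11 ✓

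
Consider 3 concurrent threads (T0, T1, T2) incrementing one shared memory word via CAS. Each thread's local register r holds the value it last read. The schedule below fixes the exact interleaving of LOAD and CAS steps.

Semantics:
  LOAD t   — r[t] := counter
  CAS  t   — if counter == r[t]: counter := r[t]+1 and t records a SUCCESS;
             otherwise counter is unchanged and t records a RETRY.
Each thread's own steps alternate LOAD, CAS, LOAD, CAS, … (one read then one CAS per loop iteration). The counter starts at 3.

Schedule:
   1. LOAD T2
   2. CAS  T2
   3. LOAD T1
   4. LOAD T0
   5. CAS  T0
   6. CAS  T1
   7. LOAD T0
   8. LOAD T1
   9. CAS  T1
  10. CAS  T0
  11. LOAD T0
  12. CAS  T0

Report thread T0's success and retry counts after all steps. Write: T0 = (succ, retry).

T0 = (2, 1)

#1 T2 reads 3
#2 T2 CAS(3→4) writes; counter now 4
#3 T1 reads 4
#4 T0 reads 4
#5 T0 CAS(4→5) writes; counter now 5
#6 T1 CAS(4→5) fails; counter now 5
#7 T0 reads 5
#8 T1 reads 5
#9 T1 CAS(5→6) writes; counter now 6
#10 T0 CAS(5→6) fails; counter now 6
#11 T0 reads 6
#12 T0 CAS(6→7) writes; counter now 7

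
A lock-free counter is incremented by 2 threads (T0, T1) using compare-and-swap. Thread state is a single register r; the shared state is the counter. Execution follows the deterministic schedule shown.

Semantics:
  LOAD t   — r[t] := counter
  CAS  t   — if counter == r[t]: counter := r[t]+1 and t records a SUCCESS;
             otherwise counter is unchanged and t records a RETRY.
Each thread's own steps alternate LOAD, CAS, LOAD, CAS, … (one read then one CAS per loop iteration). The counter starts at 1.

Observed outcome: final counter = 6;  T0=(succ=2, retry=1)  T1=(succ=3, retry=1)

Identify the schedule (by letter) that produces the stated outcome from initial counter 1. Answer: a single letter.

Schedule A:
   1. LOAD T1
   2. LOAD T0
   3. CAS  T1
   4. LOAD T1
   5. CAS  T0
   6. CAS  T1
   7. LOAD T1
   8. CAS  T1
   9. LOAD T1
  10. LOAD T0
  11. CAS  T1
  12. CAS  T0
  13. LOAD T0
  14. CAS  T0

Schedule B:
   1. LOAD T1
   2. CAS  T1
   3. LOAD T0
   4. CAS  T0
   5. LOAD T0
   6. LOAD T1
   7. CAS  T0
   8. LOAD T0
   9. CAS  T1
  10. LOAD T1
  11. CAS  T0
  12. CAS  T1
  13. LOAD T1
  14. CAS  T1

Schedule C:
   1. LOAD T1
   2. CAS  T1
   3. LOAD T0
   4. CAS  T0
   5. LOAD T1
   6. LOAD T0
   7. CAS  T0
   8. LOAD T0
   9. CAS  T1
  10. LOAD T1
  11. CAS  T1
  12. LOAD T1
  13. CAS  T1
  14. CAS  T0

Tracing schedule C:
step 1: T1 LOAD ⇒ load; ctr=1 reg=1
step 2: T1 CAS ⇒ ok; ctr=2 reg=1
step 3: T0 LOAD ⇒ load; ctr=2 reg=2
step 4: T0 CAS ⇒ ok; ctr=3 reg=2
step 5: T1 LOAD ⇒ load; ctr=3 reg=3
step 6: T0 LOAD ⇒ load; ctr=3 reg=3
step 7: T0 CAS ⇒ ok; ctr=4 reg=3
step 8: T0 LOAD ⇒ load; ctr=4 reg=4
step 9: T1 CAS ⇒ retry; ctr=4 reg=3
step 10: T1 LOAD ⇒ load; ctr=4 reg=4
step 11: T1 CAS ⇒ ok; ctr=5 reg=4
step 12: T1 LOAD ⇒ load; ctr=5 reg=5
step 13: T1 CAS ⇒ ok; ctr=6 reg=5
step 14: T0 CAS ⇒ retry; ctr=6 reg=4

C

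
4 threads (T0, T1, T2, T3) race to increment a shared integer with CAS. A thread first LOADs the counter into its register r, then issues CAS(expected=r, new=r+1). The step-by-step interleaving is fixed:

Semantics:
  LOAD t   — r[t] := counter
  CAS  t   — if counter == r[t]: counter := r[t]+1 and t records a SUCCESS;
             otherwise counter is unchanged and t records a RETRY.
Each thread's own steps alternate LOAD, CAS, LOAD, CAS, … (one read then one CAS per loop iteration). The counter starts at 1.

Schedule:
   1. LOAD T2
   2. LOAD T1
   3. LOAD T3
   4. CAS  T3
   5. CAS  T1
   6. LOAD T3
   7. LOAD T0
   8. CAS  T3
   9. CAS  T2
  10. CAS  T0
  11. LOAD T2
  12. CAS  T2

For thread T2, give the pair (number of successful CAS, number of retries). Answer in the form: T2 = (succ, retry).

T2 = (1, 1)

T2 LOAD — after: cnt=1, r=1 — load
T1 LOAD — after: cnt=1, r=1 — load
T3 LOAD — after: cnt=1, r=1 — load
T3 CAS — after: cnt=2, r=1 — ok
T1 CAS — after: cnt=2, r=1 — retry
T3 LOAD — after: cnt=2, r=2 — load
T0 LOAD — after: cnt=2, r=2 — load
T3 CAS — after: cnt=3, r=2 — ok
T2 CAS — after: cnt=3, r=1 — retry
T0 CAS — after: cnt=3, r=2 — retry
T2 LOAD — after: cnt=3, r=3 — load
T2 CAS — after: cnt=4, r=3 — ok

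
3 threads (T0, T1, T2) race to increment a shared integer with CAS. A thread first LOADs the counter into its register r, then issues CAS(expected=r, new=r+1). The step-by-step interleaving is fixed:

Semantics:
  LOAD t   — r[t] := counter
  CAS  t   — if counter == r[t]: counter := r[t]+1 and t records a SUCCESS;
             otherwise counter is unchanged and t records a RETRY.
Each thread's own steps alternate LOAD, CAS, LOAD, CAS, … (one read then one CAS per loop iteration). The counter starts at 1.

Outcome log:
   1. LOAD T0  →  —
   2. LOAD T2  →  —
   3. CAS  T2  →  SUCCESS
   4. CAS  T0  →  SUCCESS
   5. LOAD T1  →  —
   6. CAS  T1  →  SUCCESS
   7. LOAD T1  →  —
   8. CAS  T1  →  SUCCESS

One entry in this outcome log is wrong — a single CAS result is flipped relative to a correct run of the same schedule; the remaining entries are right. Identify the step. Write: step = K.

Correct run:
step 1: T0 LOAD ⇒ load; ctr=1 reg=1
step 2: T2 LOAD ⇒ load; ctr=1 reg=1
step 3: T2 CAS ⇒ ok; ctr=2 reg=1
step 4: T0 CAS ⇒ retry; ctr=2 reg=1
step 5: T1 LOAD ⇒ load; ctr=2 reg=2
step 6: T1 CAS ⇒ ok; ctr=3 reg=2
step 7: T1 LOAD ⇒ load; ctr=3 reg=3
step 8: T1 CAS ⇒ ok; ctr=4 reg=3
Log disagrees first at step 4.

step = 4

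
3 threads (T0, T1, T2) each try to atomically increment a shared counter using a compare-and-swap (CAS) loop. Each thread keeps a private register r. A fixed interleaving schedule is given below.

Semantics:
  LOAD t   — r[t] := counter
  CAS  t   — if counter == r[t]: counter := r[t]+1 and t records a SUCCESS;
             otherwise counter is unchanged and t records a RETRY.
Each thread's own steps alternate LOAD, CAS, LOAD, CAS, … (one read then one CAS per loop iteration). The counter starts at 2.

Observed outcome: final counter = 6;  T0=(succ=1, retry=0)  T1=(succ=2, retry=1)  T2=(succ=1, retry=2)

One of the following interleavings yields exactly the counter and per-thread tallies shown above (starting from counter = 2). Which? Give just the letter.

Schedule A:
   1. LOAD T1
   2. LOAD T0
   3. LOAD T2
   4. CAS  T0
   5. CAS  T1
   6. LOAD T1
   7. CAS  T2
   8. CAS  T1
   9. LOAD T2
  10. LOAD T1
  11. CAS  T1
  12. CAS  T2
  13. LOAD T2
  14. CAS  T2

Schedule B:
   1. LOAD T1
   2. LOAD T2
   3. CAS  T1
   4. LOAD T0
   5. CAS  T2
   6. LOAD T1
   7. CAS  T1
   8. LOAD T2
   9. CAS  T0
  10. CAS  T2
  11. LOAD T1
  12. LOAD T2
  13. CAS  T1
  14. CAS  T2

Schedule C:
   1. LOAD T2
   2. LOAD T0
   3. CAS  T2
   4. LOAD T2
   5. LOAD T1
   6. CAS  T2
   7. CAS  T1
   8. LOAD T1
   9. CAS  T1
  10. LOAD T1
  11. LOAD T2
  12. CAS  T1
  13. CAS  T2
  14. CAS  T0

Simulating candidate A:
1. LOAD T1 → mem=2 r[T1]=2 [LOAD]
2. LOAD T0 → mem=2 r[T0]=2 [LOAD]
3. LOAD T2 → mem=2 r[T2]=2 [LOAD]
4. CAS T0 → mem=3 r[T0]=2 [OK]
5. CAS T1 → mem=3 r[T1]=2 [RETRY]
6. LOAD T1 → mem=3 r[T1]=3 [LOAD]
7. CAS T2 → mem=3 r[T2]=2 [RETRY]
8. CAS T1 → mem=4 r[T1]=3 [OK]
9. LOAD T2 → mem=4 r[T2]=4 [LOAD]
10. LOAD T1 → mem=4 r[T1]=4 [LOAD]
11. CAS T1 → mem=5 r[T1]=4 [OK]
12. CAS T2 → mem=5 r[T2]=4 [RETRY]
13. LOAD T2 → mem=5 r[T2]=5 [LOAD]
14. CAS T2 → mem=6 r[T2]=5 [OK]

A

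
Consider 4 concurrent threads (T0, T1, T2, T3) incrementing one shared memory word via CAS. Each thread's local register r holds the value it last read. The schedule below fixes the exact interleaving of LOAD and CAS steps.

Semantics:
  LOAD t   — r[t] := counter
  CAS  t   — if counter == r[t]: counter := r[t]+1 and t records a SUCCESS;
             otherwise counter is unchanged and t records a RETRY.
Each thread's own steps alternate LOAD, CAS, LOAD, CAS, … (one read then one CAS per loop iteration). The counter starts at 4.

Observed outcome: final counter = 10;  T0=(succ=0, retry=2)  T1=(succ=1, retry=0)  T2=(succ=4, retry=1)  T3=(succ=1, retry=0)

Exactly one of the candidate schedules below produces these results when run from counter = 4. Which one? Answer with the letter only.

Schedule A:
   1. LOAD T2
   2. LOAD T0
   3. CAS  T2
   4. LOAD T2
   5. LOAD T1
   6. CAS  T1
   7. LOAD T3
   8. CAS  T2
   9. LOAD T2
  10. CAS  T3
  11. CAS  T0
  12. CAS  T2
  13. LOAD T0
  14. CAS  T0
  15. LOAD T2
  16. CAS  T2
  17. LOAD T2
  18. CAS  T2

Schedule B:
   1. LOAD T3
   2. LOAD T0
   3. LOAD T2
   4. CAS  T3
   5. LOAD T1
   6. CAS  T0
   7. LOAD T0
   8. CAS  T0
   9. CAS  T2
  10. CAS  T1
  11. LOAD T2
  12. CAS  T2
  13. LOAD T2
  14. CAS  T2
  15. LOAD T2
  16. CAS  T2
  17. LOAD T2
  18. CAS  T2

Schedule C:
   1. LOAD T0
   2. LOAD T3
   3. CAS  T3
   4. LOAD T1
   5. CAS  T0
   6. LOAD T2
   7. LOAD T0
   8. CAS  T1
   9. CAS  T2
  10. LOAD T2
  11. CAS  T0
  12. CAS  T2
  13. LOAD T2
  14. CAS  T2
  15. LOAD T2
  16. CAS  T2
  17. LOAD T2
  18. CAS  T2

Tracing schedule C:
[1] T0.load  rd  (counter 4, T0.r 4)
[2] T3.load  rd  (counter 4, T3.r 4)
[3] T3.cas  hit  (counter 5, T3.r 4)
[4] T1.load  rd  (counter 5, T1.r 5)
[5] T0.cas  miss  (counter 5, T0.r 4)
[6] T2.load  rd  (counter 5, T2.r 5)
[7] T0.load  rd  (counter 5, T0.r 5)
[8] T1.cas  hit  (counter 6, T1.r 5)
[9] T2.cas  miss  (counter 6, T2.r 5)
[10] T2.load  rd  (counter 6, T2.r 6)
[11] T0.cas  miss  (counter 6, T0.r 5)
[12] T2.cas  hit  (counter 7, T2.r 6)
[13] T2.load  rd  (counter 7, T2.r 7)
[14] T2.cas  hit  (counter 8, T2.r 7)
[15] T2.load  rd  (counter 8, T2.r 8)
[16] T2.cas  hit  (counter 9, T2.r 8)
[17] T2.load  rd  (counter 9, T2.r 9)
[18] T2.cas  hit  (counter 10, T2.r 9)

C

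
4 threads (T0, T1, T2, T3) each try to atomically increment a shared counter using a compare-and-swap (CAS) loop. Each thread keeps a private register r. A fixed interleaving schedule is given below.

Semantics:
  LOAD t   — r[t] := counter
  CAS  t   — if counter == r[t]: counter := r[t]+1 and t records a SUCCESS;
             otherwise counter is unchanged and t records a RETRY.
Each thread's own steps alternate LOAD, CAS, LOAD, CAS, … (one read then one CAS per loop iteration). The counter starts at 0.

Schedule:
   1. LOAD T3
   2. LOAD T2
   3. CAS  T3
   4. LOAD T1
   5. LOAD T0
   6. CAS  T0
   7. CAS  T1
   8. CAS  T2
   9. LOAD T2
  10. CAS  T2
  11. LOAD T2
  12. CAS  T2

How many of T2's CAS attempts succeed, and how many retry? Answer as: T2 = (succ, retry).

   1) LOAD T3:  M=0  r_T3=0
   2) LOAD T2:  M=0  r_T2=0
   3) CAS  T3:  M=1  r_T3=0 ✓
   4) LOAD T1:  M=1  r_T1=1
   5) LOAD T0:  M=1  r_T0=1
   6) CAS  T0:  M=2  r_T0=1 ✓
   7) CAS  T1:  M=2  r_T1=1 ✗
   8) CAS  T2:  M=2  r_T2=0 ✗
   9) LOAD T2:  M=2  r_T2=2
  10) CAS  T2:  M=3  r_T2=2 ✓
  11) LOAD T2:  M=3  r_T2=3
  12) CAS  T2:  M=4  r_T2=3 ✓

T2 = (2, 1)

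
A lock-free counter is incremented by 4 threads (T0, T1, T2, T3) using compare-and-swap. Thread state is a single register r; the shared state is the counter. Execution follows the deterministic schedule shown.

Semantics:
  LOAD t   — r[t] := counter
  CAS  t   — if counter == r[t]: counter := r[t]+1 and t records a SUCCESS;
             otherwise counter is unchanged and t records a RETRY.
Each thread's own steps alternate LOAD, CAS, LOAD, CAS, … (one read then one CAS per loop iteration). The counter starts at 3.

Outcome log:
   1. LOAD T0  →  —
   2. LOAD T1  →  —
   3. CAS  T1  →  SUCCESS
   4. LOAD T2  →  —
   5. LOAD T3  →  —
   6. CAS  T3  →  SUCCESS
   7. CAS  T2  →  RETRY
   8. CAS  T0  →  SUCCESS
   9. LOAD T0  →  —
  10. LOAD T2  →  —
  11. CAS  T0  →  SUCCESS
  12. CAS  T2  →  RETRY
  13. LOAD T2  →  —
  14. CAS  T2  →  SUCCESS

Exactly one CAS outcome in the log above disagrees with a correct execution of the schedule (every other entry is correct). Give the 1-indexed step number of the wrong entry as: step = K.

step = 8

Reference trace:
T0 LOAD — after: cnt=3, r=3 — load
T1 LOAD — after: cnt=3, r=3 — load
T1 CAS — after: cnt=4, r=3 — ok
T2 LOAD — after: cnt=4, r=4 — load
T3 LOAD — after: cnt=4, r=4 — load
T3 CAS — after: cnt=5, r=4 — ok
T2 CAS — after: cnt=5, r=4 — retry
T0 CAS — after: cnt=5, r=3 — retry
T0 LOAD — after: cnt=5, r=5 — load
T2 LOAD — after: cnt=5, r=5 — load
T0 CAS — after: cnt=6, r=5 — ok
T2 CAS — after: cnt=6, r=5 — retry
T2 LOAD — after: cnt=6, r=6 — load
T2 CAS — after: cnt=7, r=6 — ok
Flip is step 8.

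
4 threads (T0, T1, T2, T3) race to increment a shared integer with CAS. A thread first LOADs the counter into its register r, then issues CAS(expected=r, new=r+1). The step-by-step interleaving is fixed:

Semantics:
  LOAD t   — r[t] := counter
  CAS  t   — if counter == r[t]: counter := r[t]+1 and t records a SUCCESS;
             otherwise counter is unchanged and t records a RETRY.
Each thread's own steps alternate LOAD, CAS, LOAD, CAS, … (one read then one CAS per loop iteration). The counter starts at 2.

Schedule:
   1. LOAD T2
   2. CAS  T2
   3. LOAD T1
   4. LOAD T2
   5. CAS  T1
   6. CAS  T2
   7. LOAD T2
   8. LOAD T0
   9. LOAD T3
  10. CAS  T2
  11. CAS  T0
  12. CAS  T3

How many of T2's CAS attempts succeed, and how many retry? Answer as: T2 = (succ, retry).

T2 = (2, 1)

1. LOAD T2 → mem=2 r[T2]=2 [LOAD]
2. CAS T2 → mem=3 r[T2]=2 [OK]
3. LOAD T1 → mem=3 r[T1]=3 [LOAD]
4. LOAD T2 → mem=3 r[T2]=3 [LOAD]
5. CAS T1 → mem=4 r[T1]=3 [OK]
6. CAS T2 → mem=4 r[T2]=3 [RETRY]
7. LOAD T2 → mem=4 r[T2]=4 [LOAD]
8. LOAD T0 → mem=4 r[T0]=4 [LOAD]
9. LOAD T3 → mem=4 r[T3]=4 [LOAD]
10. CAS T2 → mem=5 r[T2]=4 [OK]
11. CAS T0 → mem=5 r[T0]=4 [RETRY]
12. CAS T3 → mem=5 r[T3]=4 [RETRY]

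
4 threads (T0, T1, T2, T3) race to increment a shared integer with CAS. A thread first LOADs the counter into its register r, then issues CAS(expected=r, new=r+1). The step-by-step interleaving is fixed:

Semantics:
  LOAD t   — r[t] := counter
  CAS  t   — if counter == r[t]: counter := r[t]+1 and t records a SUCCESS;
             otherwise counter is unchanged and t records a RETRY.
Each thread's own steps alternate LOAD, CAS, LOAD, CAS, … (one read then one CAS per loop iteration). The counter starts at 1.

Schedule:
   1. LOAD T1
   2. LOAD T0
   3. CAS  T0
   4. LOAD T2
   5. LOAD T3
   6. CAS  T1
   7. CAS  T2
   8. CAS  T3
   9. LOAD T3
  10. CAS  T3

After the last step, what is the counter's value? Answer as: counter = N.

counter = 4

[1] T1.load  rd  (counter 1, T1.r 1)
[2] T0.load  rd  (counter 1, T0.r 1)
[3] T0.cas  hit  (counter 2, T0.r 1)
[4] T2.load  rd  (counter 2, T2.r 2)
[5] T3.load  rd  (counter 2, T3.r 2)
[6] T1.cas  miss  (counter 2, T1.r 1)
[7] T2.cas  hit  (counter 3, T2.r 2)
[8] T3.cas  miss  (counter 3, T3.r 2)
[9] T3.load  rd  (counter 3, T3.r 3)
[10] T3.cas  hit  (counter 4, T3.r 3)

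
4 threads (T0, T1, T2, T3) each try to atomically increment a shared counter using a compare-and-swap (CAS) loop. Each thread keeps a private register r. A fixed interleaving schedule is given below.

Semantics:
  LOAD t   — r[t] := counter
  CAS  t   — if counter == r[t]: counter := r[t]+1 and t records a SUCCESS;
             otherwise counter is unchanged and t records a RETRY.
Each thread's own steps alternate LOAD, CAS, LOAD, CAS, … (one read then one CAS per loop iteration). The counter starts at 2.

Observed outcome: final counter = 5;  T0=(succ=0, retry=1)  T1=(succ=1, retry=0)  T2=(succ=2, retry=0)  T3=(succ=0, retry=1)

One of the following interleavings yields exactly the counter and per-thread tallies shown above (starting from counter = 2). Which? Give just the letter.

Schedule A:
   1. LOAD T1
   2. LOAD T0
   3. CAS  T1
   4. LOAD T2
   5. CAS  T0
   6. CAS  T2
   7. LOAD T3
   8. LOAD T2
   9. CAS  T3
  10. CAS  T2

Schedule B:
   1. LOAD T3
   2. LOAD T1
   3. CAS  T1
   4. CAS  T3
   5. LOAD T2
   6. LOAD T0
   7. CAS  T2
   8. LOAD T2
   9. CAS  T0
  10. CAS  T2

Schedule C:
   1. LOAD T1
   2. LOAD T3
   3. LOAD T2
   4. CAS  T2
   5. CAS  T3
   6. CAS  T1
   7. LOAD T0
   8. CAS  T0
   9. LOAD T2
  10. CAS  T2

Simulating candidate B:
[1] T3.load  rd  (counter 2, T3.r 2)
[2] T1.load  rd  (counter 2, T1.r 2)
[3] T1.cas  hit  (counter 3, T1.r 2)
[4] T3.cas  miss  (counter 3, T3.r 2)
[5] T2.load  rd  (counter 3, T2.r 3)
[6] T0.load  rd  (counter 3, T0.r 3)
[7] T2.cas  hit  (counter 4, T2.r 3)
[8] T2.load  rd  (counter 4, T2.r 4)
[9] T0.cas  miss  (counter 4, T0.r 3)
[10] T2.cas  hit  (counter 5, T2.r 4)

B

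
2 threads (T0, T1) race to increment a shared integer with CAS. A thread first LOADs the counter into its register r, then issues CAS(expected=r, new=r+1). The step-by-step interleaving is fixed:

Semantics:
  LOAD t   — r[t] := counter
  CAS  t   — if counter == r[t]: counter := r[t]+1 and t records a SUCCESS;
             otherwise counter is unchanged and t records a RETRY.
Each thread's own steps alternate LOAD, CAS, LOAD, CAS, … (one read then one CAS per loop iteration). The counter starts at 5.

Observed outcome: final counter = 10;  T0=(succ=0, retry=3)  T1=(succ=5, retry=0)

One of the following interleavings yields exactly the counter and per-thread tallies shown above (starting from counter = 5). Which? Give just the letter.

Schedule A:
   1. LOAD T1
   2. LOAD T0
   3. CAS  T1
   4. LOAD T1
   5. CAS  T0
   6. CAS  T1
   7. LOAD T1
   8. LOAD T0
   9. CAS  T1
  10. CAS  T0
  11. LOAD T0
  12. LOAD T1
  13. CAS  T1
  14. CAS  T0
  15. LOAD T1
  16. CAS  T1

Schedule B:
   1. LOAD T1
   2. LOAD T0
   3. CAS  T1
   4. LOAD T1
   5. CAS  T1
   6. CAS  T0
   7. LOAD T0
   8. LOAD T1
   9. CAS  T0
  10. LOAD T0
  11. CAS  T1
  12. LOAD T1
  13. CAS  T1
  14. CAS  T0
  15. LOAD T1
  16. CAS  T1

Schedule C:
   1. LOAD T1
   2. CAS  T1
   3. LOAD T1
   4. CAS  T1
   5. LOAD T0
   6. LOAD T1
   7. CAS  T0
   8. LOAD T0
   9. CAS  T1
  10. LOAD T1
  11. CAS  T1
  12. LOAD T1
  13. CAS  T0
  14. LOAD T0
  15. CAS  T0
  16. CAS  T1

Run A:
step 1: T1 LOAD ⇒ load; ctr=5 reg=5
step 2: T0 LOAD ⇒ load; ctr=5 reg=5
step 3: T1 CAS ⇒ ok; ctr=6 reg=5
step 4: T1 LOAD ⇒ load; ctr=6 reg=6
step 5: T0 CAS ⇒ retry; ctr=6 reg=5
step 6: T1 CAS ⇒ ok; ctr=7 reg=6
step 7: T1 LOAD ⇒ load; ctr=7 reg=7
step 8: T0 LOAD ⇒ load; ctr=7 reg=7
step 9: T1 CAS ⇒ ok; ctr=8 reg=7
step 10: T0 CAS ⇒ retry; ctr=8 reg=7
step 11: T0 LOAD ⇒ load; ctr=8 reg=8
step 12: T1 LOAD ⇒ load; ctr=8 reg=8
step 13: T1 CAS ⇒ ok; ctr=9 reg=8
step 14: T0 CAS ⇒ retry; ctr=9 reg=8
step 15: T1 LOAD ⇒ load; ctr=9 reg=9
step 16: T1 CAS ⇒ ok; ctr=10 reg=9

A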